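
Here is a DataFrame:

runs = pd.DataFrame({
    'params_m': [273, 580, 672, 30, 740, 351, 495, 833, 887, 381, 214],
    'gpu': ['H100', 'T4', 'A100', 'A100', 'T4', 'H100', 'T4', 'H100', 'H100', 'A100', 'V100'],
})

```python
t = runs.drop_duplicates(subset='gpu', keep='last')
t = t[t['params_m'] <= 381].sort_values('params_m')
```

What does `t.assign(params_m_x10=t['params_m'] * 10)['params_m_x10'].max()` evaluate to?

drop duplicate gpu (keep=last):
    params_m   gpu
6        495    T4
8        887  H100
9        381  A100
10       214  V100
filter rows where params_m <= 381:
    params_m   gpu
9        381  A100
10       214  V100
sort by params_m:
    params_m   gpu
10       214  V100
9        381  A100
add column params_m_x10 = t['params_m'] * 10:
    params_m   gpu  params_m_x10
10       214  V100          2140
9        381  A100          3810

3810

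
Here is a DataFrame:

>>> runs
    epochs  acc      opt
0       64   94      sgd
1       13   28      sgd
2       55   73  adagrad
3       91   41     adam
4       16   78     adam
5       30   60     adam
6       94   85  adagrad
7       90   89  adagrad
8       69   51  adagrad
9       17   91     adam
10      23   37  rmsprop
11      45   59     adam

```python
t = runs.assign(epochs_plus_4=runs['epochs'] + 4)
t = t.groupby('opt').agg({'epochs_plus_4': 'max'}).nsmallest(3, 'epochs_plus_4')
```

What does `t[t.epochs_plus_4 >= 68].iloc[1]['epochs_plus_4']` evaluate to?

add column epochs_plus_4 = runs['epochs'] + 4:
    epochs  acc      opt  epochs_plus_4
0       64   94      sgd             68
1       13   28      sgd             17
2       55   73  adagrad             59
3       91   41     adam             95
4       16   78     adam             20
5       30   60     adam             34
6       94   85  adagrad             98
7       90   89  adagrad             94
8       69   51  adagrad             73
9       17   91     adam             21
10      23   37  rmsprop             27
11      45   59     adam             49
group by opt, max of epochs_plus_4:
         epochs_plus_4
opt                   
adagrad             98
adam                95
rmsprop             27
sgd                 68
take 3 rows with smallest epochs_plus_4:
         epochs_plus_4
opt                   
rmsprop             27
sgd                 68
adam                95
filter rows where epochs_plus_4 >= 68:
      epochs_plus_4
opt                
sgd              68
adam             95

95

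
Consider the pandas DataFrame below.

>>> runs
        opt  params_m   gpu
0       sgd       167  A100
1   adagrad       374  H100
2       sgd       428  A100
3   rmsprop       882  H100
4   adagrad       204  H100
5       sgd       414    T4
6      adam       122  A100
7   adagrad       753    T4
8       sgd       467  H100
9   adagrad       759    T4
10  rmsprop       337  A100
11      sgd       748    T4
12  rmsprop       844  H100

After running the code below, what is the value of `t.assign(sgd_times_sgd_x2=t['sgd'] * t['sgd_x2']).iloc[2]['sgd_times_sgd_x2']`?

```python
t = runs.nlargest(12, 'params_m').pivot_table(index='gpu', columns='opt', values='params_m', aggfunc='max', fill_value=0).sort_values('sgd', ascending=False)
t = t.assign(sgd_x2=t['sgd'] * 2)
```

take 12 rows with largest params_m:
        opt  params_m   gpu
3   rmsprop       882  H100
12  rmsprop       844  H100
9   adagrad       759    T4
7   adagrad       753    T4
11      sgd       748    T4
8       sgd       467  H100
2       sgd       428  A100
5       sgd       414    T4
1   adagrad       374  H100
10  rmsprop       337  A100
4   adagrad       204  H100
0       sgd       167  A100
pivot: rows=gpu, cols=opt, max(params_m):
opt   adagrad  rmsprop  sgd
gpu                        
A100        0      337  428
H100      374      882  467
T4        759        0  748
sort by sgd descending:
opt   adagrad  rmsprop  sgd
gpu                        
T4        759        0  748
H100      374      882  467
A100        0      337  428
add column sgd_x2 = t['sgd'] * 2:
opt   adagrad  rmsprop  sgd  sgd_x2
gpu                                
T4        759        0  748    1496
H100      374      882  467     934
A100        0      337  428     856
add column sgd_times_sgd_x2 = t['sgd'] * t['sgd_x2']:
opt   adagrad  rmsprop  sgd  sgd_x2  sgd_times_sgd_x2
gpu                                                  
T4        759        0  748    1496           1119008
H100      374      882  467     934            436178
A100        0      337  428     856            366368

366368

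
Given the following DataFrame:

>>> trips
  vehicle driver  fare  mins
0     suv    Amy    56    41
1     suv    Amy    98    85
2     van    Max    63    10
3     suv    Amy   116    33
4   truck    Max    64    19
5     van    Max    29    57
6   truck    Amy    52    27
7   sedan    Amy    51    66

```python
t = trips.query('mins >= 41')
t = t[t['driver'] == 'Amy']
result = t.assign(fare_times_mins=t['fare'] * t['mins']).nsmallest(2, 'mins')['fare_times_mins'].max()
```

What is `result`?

3366

filter rows where mins >= 41:
  vehicle driver  fare  mins
0     suv    Amy    56    41
1     suv    Amy    98    85
5     van    Max    29    57
7   sedan    Amy    51    66
filter rows where driver == 'Amy':
  vehicle driver  fare  mins
0     suv    Amy    56    41
1     suv    Amy    98    85
7   sedan    Amy    51    66
add column fare_times_mins = t['fare'] * t['mins']:
  vehicle driver  fare  mins  fare_times_mins
0     suv    Amy    56    41             2296
1     suv    Amy    98    85             8330
7   sedan    Amy    51    66             3366
take 2 rows with smallest mins:
  vehicle driver  fare  mins  fare_times_mins
0     suv    Amy    56    41             2296
7   sedan    Amy    51    66             3366
max of column 'fare_times_mins' → 3366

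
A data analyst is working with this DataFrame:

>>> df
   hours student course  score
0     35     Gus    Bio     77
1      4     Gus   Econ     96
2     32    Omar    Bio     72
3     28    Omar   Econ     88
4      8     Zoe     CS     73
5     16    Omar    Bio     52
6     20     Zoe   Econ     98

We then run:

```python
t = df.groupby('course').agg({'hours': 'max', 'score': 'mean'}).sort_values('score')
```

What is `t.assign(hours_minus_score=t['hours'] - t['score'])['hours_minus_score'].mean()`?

group by course: max(hours), mean(score):
        hours  score
course              
Bio        35   67.0
CS          8   73.0
Econ       28   94.0
sort by score:
        hours  score
course              
Bio        35   67.0
CS          8   73.0
Econ       28   94.0
add column hours_minus_score = t['hours'] - t['score']:
        hours  score  hours_minus_score
course                                 
Bio        35   67.0              -32.0
CS          8   73.0              -65.0
Econ       28   94.0              -66.0
The mean of column 'hours_minus_score' is -54.3333333333.

-54.3333333333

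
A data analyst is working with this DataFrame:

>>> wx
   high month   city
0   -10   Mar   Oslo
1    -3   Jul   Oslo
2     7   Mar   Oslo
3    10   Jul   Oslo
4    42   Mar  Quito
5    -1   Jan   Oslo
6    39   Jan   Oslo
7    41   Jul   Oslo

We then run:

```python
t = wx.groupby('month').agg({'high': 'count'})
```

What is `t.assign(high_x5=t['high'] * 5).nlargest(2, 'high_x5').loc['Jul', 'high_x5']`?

group by month, count of high:
       high
month      
Jan       2
Jul       3
Mar       3
add column high_x5 = t['high'] * 5:
       high  high_x5
month               
Jan       2       10
Jul       3       15
Mar       3       15
take 2 rows with largest high_x5:
       high  high_x5
month               
Jul       3       15
Mar       3       15
So loc['Jul', 'high_x5'] = 15.

15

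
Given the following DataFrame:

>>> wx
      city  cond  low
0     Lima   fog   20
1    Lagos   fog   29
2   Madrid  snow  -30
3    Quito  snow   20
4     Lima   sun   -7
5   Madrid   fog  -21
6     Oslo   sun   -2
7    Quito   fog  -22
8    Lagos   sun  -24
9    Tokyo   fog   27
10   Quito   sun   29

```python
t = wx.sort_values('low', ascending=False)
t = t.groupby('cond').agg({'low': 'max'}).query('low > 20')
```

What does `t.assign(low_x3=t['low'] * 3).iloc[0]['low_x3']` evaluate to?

sort by low descending:
      city  cond  low
1    Lagos   fog   29
10   Quito   sun   29
9    Tokyo   fog   27
0     Lima   fog   20
3    Quito  snow   20
6     Oslo   sun   -2
4     Lima   sun   -7
5   Madrid   fog  -21
7    Quito   fog  -22
8    Lagos   sun  -24
2   Madrid  snow  -30
group by cond, max of low:
      low
cond     
fog    29
snow   20
sun    29
filter rows where low > 20:
      low
cond     
fog    29
sun    29
add column low_x3 = t['low'] * 3:
      low  low_x3
cond             
fog    29      87
sun    29      87
Finally, value at position 0, column 'low_x3' = 87.

87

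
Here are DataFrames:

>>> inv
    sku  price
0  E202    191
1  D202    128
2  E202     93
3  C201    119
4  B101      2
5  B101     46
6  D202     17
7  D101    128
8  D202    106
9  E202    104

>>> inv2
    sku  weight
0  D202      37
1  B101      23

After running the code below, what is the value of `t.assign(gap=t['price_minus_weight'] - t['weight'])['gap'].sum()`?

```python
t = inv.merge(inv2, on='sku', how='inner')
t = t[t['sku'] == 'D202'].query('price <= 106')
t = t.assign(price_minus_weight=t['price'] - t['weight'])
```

merge on 'sku' (how='inner') → 5 rows:
    sku  price  weight
0  D202    128      37
1  B101      2      23
2  B101     46      23
3  D202     17      37
4  D202    106      37
filter rows where sku == 'D202':
    sku  price  weight
0  D202    128      37
3  D202     17      37
4  D202    106      37
filter rows where price <= 106:
    sku  price  weight
3  D202     17      37
4  D202    106      37
add column price_minus_weight = t['price'] - t['weight']:
    sku  price  weight  price_minus_weight
3  D202     17      37                 -20
4  D202    106      37                  69
add column gap = t['price_minus_weight'] - t['weight']:
    sku  price  weight  price_minus_weight  gap
3  D202     17      37                 -20  -57
4  D202    106      37                  69   32

-25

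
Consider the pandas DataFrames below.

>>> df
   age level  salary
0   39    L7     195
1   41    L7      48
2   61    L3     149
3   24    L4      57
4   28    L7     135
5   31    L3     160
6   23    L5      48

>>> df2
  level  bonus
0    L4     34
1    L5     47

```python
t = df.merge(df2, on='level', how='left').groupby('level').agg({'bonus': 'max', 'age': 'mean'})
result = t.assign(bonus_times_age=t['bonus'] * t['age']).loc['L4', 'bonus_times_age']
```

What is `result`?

merge on 'level' (how='left') → 7 rows:
   age level  salary  bonus
0   39    L7     195    NaN
1   41    L7      48    NaN
2   61    L3     149    NaN
3   24    L4      57   34.0
4   28    L7     135    NaN
5   31    L3     160    NaN
6   23    L5      48   47.0
group by level: max(bonus), mean(age):
       bonus   age
level             
L3       NaN  46.0
L4      34.0  24.0
L5      47.0  23.0
L7       NaN  36.0
add column bonus_times_age = t['bonus'] * t['age']:
       bonus   age  bonus_times_age
level                              
L3       NaN  46.0              NaN
L4      34.0  24.0            816.0
L5      47.0  23.0           1081.0
L7       NaN  36.0              NaN
The value at row 'L4', column 'bonus_times_age' is 816.0.

816.0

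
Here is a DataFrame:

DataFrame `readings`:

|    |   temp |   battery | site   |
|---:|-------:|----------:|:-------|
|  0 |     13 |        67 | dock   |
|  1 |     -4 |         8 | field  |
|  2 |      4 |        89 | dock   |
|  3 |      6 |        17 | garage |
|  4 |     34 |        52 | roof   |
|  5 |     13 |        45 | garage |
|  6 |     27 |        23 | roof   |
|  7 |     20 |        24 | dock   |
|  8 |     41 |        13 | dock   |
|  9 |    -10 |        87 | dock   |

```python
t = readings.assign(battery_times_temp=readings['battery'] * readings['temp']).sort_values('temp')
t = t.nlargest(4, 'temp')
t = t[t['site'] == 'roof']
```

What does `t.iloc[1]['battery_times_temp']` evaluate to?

621

add column battery_times_temp = readings['battery'] * readings['temp']:
   temp  battery    site  battery_times_temp
0    13       67    dock                 871
1    -4        8   field                 -32
2     4       89    dock                 356
3     6       17  garage                 102
4    34       52    roof                1768
5    13       45  garage                 585
6    27       23    roof                 621
7    20       24    dock                 480
8    41       13    dock                 533
9   -10       87    dock                -870
sort by temp:
   temp  battery    site  battery_times_temp
9   -10       87    dock                -870
1    -4        8   field                 -32
2     4       89    dock                 356
3     6       17  garage                 102
0    13       67    dock                 871
5    13       45  garage                 585
7    20       24    dock                 480
6    27       23    roof                 621
4    34       52    roof                1768
8    41       13    dock                 533
take 4 rows with largest temp:
   temp  battery  site  battery_times_temp
8    41       13  dock                 533
4    34       52  roof                1768
6    27       23  roof                 621
7    20       24  dock                 480
filter rows where site == 'roof':
   temp  battery  site  battery_times_temp
4    34       52  roof                1768
6    27       23  roof                 621
Taking the value at position 1, column 'battery_times_temp' gives 621.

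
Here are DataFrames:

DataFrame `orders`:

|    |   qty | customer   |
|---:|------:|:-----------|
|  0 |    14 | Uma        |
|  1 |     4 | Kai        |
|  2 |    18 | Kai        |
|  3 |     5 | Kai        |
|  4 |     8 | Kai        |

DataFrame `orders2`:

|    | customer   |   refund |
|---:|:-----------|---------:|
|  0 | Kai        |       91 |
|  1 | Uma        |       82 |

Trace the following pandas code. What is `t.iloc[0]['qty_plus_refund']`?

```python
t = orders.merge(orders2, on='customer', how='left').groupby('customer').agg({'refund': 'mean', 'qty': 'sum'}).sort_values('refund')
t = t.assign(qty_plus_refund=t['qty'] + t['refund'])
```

96.0

merge on 'customer' (how='left') → 5 rows:
   qty customer  refund
0   14      Uma      82
1    4      Kai      91
2   18      Kai      91
3    5      Kai      91
4    8      Kai      91
group by customer: mean(refund), sum(qty):
          refund  qty
customer             
Kai         91.0   35
Uma         82.0   14
sort by refund:
          refund  qty
customer             
Uma         82.0   14
Kai         91.0   35
add column qty_plus_refund = t['qty'] + t['refund']:
          refund  qty  qty_plus_refund
customer                              
Uma         82.0   14             96.0
Kai         91.0   35            126.0
Then the value at position 0, column 'qty_plus_refund': 96.0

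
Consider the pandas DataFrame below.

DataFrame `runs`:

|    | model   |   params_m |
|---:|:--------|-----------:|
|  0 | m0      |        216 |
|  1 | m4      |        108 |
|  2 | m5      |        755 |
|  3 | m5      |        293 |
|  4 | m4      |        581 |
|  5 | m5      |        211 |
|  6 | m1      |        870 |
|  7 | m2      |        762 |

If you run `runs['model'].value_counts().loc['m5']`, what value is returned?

3

value_counts of model:
model
m5    3
m4    2
m0    1
m1    1
m2    1
Name: count, dtype: int64
The value at index 'm5' is 3.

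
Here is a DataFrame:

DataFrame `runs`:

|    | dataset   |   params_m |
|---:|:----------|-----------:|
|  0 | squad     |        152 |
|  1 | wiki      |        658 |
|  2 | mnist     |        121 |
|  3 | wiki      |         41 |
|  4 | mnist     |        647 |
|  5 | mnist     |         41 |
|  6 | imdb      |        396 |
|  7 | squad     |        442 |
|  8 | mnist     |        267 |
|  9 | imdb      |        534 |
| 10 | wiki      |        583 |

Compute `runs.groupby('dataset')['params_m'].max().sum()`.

group by dataset, max of params_m:
dataset
imdb     534
mnist    647
squad    442
wiki     658
Name: params_m, dtype: int64
The sum of the resulting series is 2281.

2281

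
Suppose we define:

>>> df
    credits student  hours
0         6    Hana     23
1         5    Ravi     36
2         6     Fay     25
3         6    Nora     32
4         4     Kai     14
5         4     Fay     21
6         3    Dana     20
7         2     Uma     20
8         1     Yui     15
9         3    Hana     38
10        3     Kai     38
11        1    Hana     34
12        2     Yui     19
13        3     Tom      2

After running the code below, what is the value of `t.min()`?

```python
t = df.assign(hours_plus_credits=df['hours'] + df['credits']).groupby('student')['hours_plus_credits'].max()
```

add column hours_plus_credits = df['hours'] + df['credits']:
    credits student  hours  hours_plus_credits
0         6    Hana     23                  29
1         5    Ravi     36                  41
2         6     Fay     25                  31
3         6    Nora     32                  38
4         4     Kai     14                  18
5         4     Fay     21                  25
6         3    Dana     20                  23
7         2     Uma     20                  22
8         1     Yui     15                  16
9         3    Hana     38                  41
10        3     Kai     38                  41
11        1    Hana     34                  35
12        2     Yui     19                  21
13        3     Tom      2                   5
group by student, max of hours_plus_credits:
student
Dana    23
Fay     31
Hana    41
Kai     41
Nora    38
Ravi    41
Tom      5
Uma     22
Yui     21
Name: hours_plus_credits, dtype: int64
The min of the resulting series is 5.

5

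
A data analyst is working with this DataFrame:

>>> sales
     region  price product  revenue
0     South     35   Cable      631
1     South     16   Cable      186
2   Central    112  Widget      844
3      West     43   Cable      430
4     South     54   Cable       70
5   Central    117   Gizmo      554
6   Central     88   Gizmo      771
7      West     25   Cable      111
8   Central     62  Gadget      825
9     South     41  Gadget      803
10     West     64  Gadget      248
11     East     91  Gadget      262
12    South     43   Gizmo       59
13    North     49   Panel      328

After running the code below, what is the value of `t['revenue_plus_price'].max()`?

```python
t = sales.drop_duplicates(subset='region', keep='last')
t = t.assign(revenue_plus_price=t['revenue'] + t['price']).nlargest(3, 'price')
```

887

drop duplicate region (keep=last):
     region  price product  revenue
8   Central     62  Gadget      825
10     West     64  Gadget      248
11     East     91  Gadget      262
12    South     43   Gizmo       59
13    North     49   Panel      328
add column revenue_plus_price = t['revenue'] + t['price']:
     region  price product  revenue  revenue_plus_price
8   Central     62  Gadget      825                 887
10     West     64  Gadget      248                 312
11     East     91  Gadget      262                 353
12    South     43   Gizmo       59                 102
13    North     49   Panel      328                 377
take 3 rows with largest price:
     region  price product  revenue  revenue_plus_price
11     East     91  Gadget      262                 353
10     West     64  Gadget      248                 312
8   Central     62  Gadget      825                 887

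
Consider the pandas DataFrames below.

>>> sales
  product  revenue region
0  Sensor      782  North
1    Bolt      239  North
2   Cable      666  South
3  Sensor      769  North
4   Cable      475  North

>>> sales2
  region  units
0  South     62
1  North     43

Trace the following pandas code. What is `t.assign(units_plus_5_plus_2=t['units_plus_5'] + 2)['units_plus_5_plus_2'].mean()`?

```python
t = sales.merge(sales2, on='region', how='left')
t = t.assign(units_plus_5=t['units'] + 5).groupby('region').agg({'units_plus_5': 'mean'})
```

merge on 'region' (how='left') → 5 rows:
  product  revenue region  units
0  Sensor      782  North     43
1    Bolt      239  North     43
2   Cable      666  South     62
3  Sensor      769  North     43
4   Cable      475  North     43
add column units_plus_5 = t['units'] + 5:
  product  revenue region  units  units_plus_5
0  Sensor      782  North     43            48
1    Bolt      239  North     43            48
2   Cable      666  South     62            67
3  Sensor      769  North     43            48
4   Cable      475  North     43            48
group by region, mean of units_plus_5:
        units_plus_5
region              
North           48.0
South           67.0
add column units_plus_5_plus_2 = t['units_plus_5'] + 2:
        units_plus_5  units_plus_5_plus_2
region                                   
North           48.0                 50.0
South           67.0                 69.0
Hence 59.5.

59.5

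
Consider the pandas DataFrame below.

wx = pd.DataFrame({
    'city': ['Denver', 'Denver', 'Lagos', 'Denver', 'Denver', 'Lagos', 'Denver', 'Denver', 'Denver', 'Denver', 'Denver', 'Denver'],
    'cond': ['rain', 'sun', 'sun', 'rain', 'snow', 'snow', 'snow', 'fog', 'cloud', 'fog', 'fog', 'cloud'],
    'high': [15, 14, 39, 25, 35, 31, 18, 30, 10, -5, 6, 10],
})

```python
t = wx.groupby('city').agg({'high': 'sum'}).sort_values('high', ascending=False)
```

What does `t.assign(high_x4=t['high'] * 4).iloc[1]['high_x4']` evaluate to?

280

group by city, sum of high:
        high
city        
Denver   158
Lagos     70
sort by high descending:
        high
city        
Denver   158
Lagos     70
add column high_x4 = t['high'] * 4:
        high  high_x4
city                 
Denver   158      632
Lagos     70      280
Then the value at position 1, column 'high_x4': 280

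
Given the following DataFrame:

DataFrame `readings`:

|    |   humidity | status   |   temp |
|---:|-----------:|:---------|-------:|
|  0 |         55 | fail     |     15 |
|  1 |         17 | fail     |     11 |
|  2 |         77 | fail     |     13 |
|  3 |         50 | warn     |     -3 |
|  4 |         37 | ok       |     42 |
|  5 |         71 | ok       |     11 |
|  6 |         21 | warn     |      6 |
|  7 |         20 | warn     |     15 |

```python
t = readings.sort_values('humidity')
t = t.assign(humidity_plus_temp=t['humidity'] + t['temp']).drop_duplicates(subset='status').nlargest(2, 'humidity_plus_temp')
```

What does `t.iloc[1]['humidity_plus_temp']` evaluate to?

35

sort by humidity:
   humidity status  temp
1        17   fail    11
7        20   warn    15
6        21   warn     6
4        37     ok    42
3        50   warn    -3
0        55   fail    15
5        71     ok    11
2        77   fail    13
add column humidity_plus_temp = t['humidity'] + t['temp']:
   humidity status  temp  humidity_plus_temp
1        17   fail    11                  28
7        20   warn    15                  35
6        21   warn     6                  27
4        37     ok    42                  79
3        50   warn    -3                  47
0        55   fail    15                  70
5        71     ok    11                  82
2        77   fail    13                  90
drop duplicate status (keep=first):
   humidity status  temp  humidity_plus_temp
1        17   fail    11                  28
7        20   warn    15                  35
4        37     ok    42                  79
take 2 rows with largest humidity_plus_temp:
   humidity status  temp  humidity_plus_temp
4        37     ok    42                  79
7        20   warn    15                  35
value at position 1, column 'humidity_plus_temp' → 35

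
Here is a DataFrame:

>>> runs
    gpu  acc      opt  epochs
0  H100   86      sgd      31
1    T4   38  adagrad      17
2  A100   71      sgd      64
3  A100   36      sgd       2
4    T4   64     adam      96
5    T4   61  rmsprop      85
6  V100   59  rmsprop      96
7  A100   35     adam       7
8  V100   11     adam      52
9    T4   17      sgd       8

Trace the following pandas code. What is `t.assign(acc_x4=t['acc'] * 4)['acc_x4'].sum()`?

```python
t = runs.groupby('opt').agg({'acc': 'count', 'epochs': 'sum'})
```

group by opt: count(acc), sum(epochs):
         acc  epochs
opt                 
adagrad    1      17
adam       3     155
rmsprop    2     181
sgd        4     105
add column acc_x4 = t['acc'] * 4:
         acc  epochs  acc_x4
opt                         
adagrad    1      17       4
adam       3     155      12
rmsprop    2     181       8
sgd        4     105      16

40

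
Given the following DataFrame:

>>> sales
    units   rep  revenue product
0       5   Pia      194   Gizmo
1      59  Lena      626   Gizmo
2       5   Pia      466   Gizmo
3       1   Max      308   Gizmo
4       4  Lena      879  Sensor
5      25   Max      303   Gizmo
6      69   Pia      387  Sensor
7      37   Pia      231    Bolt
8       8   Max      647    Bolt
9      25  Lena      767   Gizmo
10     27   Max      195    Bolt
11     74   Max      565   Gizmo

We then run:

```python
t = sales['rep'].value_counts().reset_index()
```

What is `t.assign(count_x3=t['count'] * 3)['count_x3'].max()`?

value_counts of rep:
rep
Max     5
Pia     4
Lena    3
Name: count, dtype: int64
reset_index():
    rep  count
0   Max      5
1   Pia      4
2  Lena      3
add column count_x3 = t['count'] * 3:
    rep  count  count_x3
0   Max      5        15
1   Pia      4        12
2  Lena      3         9
The max of column 'count_x3' is 15.

15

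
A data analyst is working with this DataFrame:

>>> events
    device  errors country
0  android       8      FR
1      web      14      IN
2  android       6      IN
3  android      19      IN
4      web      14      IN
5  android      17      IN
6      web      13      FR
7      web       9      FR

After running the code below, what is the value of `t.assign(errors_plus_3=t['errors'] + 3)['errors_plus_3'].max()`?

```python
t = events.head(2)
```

17

take first 2 rows:
    device  errors country
0  android       8      FR
1      web      14      IN
add column errors_plus_3 = t['errors'] + 3:
    device  errors country  errors_plus_3
0  android       8      FR             11
1      web      14      IN             17
Taking the max of column 'errors_plus_3' gives 17.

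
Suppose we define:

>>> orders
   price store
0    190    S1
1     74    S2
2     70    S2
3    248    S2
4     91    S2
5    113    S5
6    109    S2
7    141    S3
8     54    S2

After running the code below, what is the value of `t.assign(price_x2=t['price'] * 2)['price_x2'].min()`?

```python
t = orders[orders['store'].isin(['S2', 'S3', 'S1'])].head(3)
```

filter rows where store in ['S2', 'S3', 'S1']:
   price store
0    190    S1
1     74    S2
2     70    S2
3    248    S2
4     91    S2
6    109    S2
7    141    S3
8     54    S2
take first 3 rows:
   price store
0    190    S1
1     74    S2
2     70    S2
add column price_x2 = t['price'] * 2:
   price store  price_x2
0    190    S1       380
1     74    S2       148
2     70    S2       140
Finally, min of column 'price_x2' = 140.

140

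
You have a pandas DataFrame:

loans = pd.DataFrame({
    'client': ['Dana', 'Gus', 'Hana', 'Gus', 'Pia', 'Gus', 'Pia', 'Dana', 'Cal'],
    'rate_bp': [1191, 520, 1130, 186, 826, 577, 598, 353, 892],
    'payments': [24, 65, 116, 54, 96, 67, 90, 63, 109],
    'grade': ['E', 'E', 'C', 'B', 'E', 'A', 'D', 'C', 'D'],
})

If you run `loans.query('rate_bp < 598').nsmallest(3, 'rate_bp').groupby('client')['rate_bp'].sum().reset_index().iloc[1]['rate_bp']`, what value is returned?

filter rows where rate_bp < 598:
  client  rate_bp  payments grade
1    Gus      520        65     E
3    Gus      186        54     B
5    Gus      577        67     A
7   Dana      353        63     C
take 3 rows with smallest rate_bp:
  client  rate_bp  payments grade
3    Gus      186        54     B
7   Dana      353        63     C
1    Gus      520        65     E
group by client, sum of rate_bp:
client
Dana    353
Gus     706
Name: rate_bp, dtype: int64
reset_index():
  client  rate_bp
0   Dana      353
1    Gus      706
Finally, value at position 1, column 'rate_bp' = 706.

706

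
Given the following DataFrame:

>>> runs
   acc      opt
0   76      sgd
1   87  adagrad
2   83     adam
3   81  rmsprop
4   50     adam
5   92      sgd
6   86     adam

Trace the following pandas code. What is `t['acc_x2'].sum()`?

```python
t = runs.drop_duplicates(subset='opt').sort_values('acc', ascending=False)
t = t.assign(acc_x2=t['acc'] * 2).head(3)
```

drop duplicate opt (keep=first):
   acc      opt
0   76      sgd
1   87  adagrad
2   83     adam
3   81  rmsprop
sort by acc descending:
   acc      opt
1   87  adagrad
2   83     adam
3   81  rmsprop
0   76      sgd
add column acc_x2 = t['acc'] * 2:
   acc      opt  acc_x2
1   87  adagrad     174
2   83     adam     166
3   81  rmsprop     162
0   76      sgd     152
take first 3 rows:
   acc      opt  acc_x2
1   87  adagrad     174
2   83     adam     166
3   81  rmsprop     162
Reading off the sum of column 'acc_x2', we get 502.

502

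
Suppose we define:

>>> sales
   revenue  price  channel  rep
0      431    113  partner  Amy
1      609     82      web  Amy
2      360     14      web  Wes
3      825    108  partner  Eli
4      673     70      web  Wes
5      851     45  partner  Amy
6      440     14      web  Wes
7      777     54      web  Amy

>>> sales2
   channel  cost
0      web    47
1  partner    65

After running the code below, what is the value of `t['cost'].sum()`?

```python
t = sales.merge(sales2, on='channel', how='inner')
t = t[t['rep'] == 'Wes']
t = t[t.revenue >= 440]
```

merge on 'channel' (how='inner') → 8 rows:
   revenue  price  channel  rep  cost
0      431    113  partner  Amy    65
1      609     82      web  Amy    47
2      360     14      web  Wes    47
3      825    108  partner  Eli    65
4      673     70      web  Wes    47
5      851     45  partner  Amy    65
6      440     14      web  Wes    47
7      777     54      web  Amy    47
filter rows where rep == 'Wes':
   revenue  price channel  rep  cost
2      360     14     web  Wes    47
4      673     70     web  Wes    47
6      440     14     web  Wes    47
filter rows where revenue >= 440:
   revenue  price channel  rep  cost
4      673     70     web  Wes    47
6      440     14     web  Wes    47

94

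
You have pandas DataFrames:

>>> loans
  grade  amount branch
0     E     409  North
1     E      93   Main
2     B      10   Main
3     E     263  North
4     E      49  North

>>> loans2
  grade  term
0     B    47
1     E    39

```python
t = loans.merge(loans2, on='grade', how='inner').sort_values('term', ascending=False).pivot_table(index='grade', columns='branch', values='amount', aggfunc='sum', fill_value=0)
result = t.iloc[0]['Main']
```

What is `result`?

merge on 'grade' (how='inner') → 5 rows:
  grade  amount branch  term
0     E     409  North    39
1     E      93   Main    39
2     B      10   Main    47
3     E     263  North    39
4     E      49  North    39
sort by term descending:
  grade  amount branch  term
2     B      10   Main    47
0     E     409  North    39
1     E      93   Main    39
3     E     263  North    39
4     E      49  North    39
pivot: rows=grade, cols=branch, sum(amount):
branch  Main  North
grade              
B         10      0
E         93    721
So iloc[0]['Main'] = 10.

10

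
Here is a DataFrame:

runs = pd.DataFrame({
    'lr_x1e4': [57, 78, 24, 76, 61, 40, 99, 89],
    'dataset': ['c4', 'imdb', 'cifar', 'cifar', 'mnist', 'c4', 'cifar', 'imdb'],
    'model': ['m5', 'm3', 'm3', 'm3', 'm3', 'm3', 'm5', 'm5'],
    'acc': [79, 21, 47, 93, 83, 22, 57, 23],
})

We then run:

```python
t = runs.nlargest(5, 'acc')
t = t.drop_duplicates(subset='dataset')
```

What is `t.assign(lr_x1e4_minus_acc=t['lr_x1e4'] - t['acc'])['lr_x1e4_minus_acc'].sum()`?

-61

take 5 rows with largest acc:
   lr_x1e4 dataset model  acc
3       76   cifar    m3   93
4       61   mnist    m3   83
0       57      c4    m5   79
6       99   cifar    m5   57
2       24   cifar    m3   47
drop duplicate dataset (keep=first):
   lr_x1e4 dataset model  acc
3       76   cifar    m3   93
4       61   mnist    m3   83
0       57      c4    m5   79
add column lr_x1e4_minus_acc = t['lr_x1e4'] - t['acc']:
   lr_x1e4 dataset model  acc  lr_x1e4_minus_acc
3       76   cifar    m3   93                -17
4       61   mnist    m3   83                -22
0       57      c4    m5   79                -22
The sum of column 'lr_x1e4_minus_acc' is -61.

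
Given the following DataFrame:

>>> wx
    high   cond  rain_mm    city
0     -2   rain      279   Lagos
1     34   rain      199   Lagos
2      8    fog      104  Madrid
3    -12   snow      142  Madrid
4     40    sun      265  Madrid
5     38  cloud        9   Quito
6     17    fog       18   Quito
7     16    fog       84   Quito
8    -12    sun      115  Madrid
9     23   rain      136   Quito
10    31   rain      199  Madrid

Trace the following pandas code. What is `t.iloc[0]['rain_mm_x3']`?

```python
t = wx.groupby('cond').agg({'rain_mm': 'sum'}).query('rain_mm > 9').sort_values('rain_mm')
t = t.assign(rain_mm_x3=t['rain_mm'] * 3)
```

group by cond, sum of rain_mm:
       rain_mm
cond          
cloud        9
fog        206
rain       813
snow       142
sun        380
filter rows where rain_mm > 9:
      rain_mm
cond         
fog       206
rain      813
snow      142
sun       380
sort by rain_mm:
      rain_mm
cond         
snow      142
fog       206
sun       380
rain      813
add column rain_mm_x3 = t['rain_mm'] * 3:
      rain_mm  rain_mm_x3
cond                     
snow      142         426
fog       206         618
sun       380        1140
rain      813        2439

426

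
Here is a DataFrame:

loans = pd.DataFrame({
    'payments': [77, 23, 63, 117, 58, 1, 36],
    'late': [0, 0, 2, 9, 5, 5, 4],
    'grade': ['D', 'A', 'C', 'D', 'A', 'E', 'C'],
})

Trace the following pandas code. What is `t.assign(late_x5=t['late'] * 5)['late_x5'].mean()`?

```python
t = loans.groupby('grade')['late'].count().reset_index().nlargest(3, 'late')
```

10.0

group by grade, count of late:
grade
A    2
C    2
D    2
E    1
Name: late, dtype: int64
reset_index():
  grade  late
0     A     2
1     C     2
2     D     2
3     E     1
take 3 rows with largest late:
  grade  late
0     A     2
1     C     2
2     D     2
add column late_x5 = t['late'] * 5:
  grade  late  late_x5
0     A     2       10
1     C     2       10
2     D     2       10
Hence 10.0.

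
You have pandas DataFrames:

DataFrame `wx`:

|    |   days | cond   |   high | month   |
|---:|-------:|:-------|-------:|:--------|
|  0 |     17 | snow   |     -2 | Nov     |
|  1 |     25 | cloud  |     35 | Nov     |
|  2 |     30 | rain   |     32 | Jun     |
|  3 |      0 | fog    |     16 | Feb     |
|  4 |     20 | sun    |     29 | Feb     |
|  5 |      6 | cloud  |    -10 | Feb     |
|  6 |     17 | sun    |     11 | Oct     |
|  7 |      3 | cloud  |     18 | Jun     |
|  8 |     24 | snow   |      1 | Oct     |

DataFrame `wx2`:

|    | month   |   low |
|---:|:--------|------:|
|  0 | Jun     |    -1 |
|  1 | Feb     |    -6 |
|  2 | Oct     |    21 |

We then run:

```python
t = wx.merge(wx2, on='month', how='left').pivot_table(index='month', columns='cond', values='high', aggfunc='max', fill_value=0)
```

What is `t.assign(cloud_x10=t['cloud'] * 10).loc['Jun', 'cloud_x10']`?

180

merge on 'month' (how='left') → 9 rows:
   days   cond  high month   low
0    17   snow    -2   Nov   NaN
1    25  cloud    35   Nov   NaN
2    30   rain    32   Jun  -1.0
3     0    fog    16   Feb  -6.0
4    20    sun    29   Feb  -6.0
5     6  cloud   -10   Feb  -6.0
6    17    sun    11   Oct  21.0
7     3  cloud    18   Jun  -1.0
8    24   snow     1   Oct  21.0
pivot: rows=month, cols=cond, max(high):
cond   cloud  fog  rain  snow  sun
month                             
Feb      -10   16     0     0   29
Jun       18    0    32     0    0
Nov       35    0     0    -2    0
Oct        0    0     0     1   11
add column cloud_x10 = t['cloud'] * 10:
cond   cloud  fog  rain  snow  sun  cloud_x10
month                                        
Feb      -10   16     0     0   29       -100
Jun       18    0    32     0    0        180
Nov       35    0     0    -2    0        350
Oct        0    0     0     1   11          0
Taking the value at row 'Jun', column 'cloud_x10' gives 180.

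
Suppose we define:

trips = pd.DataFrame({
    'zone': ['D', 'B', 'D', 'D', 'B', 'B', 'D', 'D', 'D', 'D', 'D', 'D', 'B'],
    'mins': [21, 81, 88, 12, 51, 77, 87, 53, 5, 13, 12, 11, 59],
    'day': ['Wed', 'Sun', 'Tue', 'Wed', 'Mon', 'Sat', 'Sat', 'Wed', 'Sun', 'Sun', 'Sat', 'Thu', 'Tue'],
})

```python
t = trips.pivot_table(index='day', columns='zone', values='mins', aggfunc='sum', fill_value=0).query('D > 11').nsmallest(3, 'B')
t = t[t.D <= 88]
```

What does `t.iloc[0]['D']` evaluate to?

pivot: rows=day, cols=zone, sum(mins):
zone   B   D
day         
Mon   51   0
Sat   77  99
Sun   81  18
Thu    0  11
Tue   59  88
Wed    0  86
filter rows where D > 11:
zone   B   D
day         
Sat   77  99
Sun   81  18
Tue   59  88
Wed    0  86
take 3 rows with smallest B:
zone   B   D
day         
Wed    0  86
Tue   59  88
Sat   77  99
filter rows where D <= 88:
zone   B   D
day         
Wed    0  86
Tue   59  88
The value at position 0, column 'D' is 86.

86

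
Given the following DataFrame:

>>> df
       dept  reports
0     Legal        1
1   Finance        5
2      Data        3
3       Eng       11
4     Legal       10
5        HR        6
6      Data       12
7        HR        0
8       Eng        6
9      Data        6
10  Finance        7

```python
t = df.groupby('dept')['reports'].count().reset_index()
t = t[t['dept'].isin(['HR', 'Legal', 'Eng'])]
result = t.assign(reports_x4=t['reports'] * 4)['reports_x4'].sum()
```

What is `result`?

24

group by dept, count of reports:
dept
Data       3
Eng        2
Finance    2
HR         2
Legal      2
Name: reports, dtype: int64
reset_index():
      dept  reports
0     Data        3
1      Eng        2
2  Finance        2
3       HR        2
4    Legal        2
filter rows where dept in ['HR', 'Legal', 'Eng']:
    dept  reports
1    Eng        2
3     HR        2
4  Legal        2
add column reports_x4 = t['reports'] * 4:
    dept  reports  reports_x4
1    Eng        2           8
3     HR        2           8
4  Legal        2           8
The sum of column 'reports_x4' is 24.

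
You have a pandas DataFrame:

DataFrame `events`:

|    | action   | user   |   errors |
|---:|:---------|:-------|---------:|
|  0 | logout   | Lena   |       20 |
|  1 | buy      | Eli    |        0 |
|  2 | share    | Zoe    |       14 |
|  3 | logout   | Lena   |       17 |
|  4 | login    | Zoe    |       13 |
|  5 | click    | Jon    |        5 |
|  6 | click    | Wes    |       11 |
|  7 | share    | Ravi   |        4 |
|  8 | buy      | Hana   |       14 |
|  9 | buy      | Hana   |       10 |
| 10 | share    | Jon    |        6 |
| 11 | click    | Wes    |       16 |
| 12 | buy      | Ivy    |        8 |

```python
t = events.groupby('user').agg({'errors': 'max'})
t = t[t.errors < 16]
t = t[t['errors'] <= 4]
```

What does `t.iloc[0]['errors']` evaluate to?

group by user, max of errors:
      errors
user        
Eli        0
Hana      14
Ivy        8
Jon        6
Lena      20
Ravi       4
Wes       16
Zoe       14
filter rows where errors < 16:
      errors
user        
Eli        0
Hana      14
Ivy        8
Jon        6
Ravi       4
Zoe       14
filter rows where errors <= 4:
      errors
user        
Eli        0
Ravi       4
Then the value at position 0, column 'errors': 0

0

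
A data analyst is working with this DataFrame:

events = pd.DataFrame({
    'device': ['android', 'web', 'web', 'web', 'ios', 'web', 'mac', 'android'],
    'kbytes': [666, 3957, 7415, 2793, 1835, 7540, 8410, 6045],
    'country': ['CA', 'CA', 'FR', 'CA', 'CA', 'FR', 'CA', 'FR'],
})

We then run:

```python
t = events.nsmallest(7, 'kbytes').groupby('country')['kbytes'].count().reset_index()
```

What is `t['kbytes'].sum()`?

take 7 rows with smallest kbytes:
    device  kbytes country
0  android     666      CA
4      ios    1835      CA
3      web    2793      CA
1      web    3957      CA
7  android    6045      FR
2      web    7415      FR
5      web    7540      FR
group by country, count of kbytes:
country
CA    4
FR    3
Name: kbytes, dtype: int64
reset_index():
  country  kbytes
0      CA       4
1      FR       3
sum of column 'kbytes' → 7

7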